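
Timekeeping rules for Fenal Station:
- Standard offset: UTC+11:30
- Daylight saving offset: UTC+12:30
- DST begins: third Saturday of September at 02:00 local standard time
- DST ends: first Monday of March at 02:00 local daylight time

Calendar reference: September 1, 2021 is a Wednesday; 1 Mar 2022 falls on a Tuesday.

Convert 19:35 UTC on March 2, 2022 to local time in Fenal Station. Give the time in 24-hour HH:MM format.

1 September 2021 is a Wednesday, so the first Saturday is September 4 and the third is September 18.
1 March 2022 is a Tuesday, so the first Monday is March 7.
At the standard offset (UTC+11:30), 19:35 UTC + 11h30m = 07:05 Fenal Station standard time (rolling into the next day, 3 March 2022).
Daylight saving runs 18 September 2021 – 7 March 2022; the standard-time date in Fenal Station, March 3, 2022, is inside that window, so Fenal Station is at UTC+12:30.
19:35 UTC + 12h30m = 08:05 local (rolling into the next day, 3 March 2022).

08:05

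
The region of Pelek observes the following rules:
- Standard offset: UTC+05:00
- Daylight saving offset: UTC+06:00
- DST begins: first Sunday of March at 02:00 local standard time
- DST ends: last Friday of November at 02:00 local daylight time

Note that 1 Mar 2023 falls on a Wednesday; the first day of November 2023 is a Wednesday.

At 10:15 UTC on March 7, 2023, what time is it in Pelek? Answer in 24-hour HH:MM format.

16:15

1 March 2023 is a Wednesday, so the first Sunday is March 5.
1 November 2023 is a Wednesday, so Fridays fall on 3, 10, 17, 24; the last is November 24.
At the standard offset (UTC+05:00), 10:15 UTC + 5h = 15:15 Pelek standard time.
The standard-time date in Pelek, March 7, 2023, falls between 5 March and 24 November, so daylight saving is in effect and Pelek is at UTC+06:00.
10:15 UTC + 6h = 16:15 local.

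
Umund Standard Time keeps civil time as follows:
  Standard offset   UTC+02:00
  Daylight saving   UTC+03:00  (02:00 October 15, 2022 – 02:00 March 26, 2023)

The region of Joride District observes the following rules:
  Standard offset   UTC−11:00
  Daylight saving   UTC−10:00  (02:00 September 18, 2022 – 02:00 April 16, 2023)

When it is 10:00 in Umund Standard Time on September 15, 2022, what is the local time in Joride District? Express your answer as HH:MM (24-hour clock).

21:00

September 15, 2022 is outside the daylight-saving period (15 October 2022 – 26 March 2023), so Umund Standard Time is on standard time, UTC+02:00.
10:00 Umund Standard Time − 2h = 08:00 UTC.
At the standard offset (UTC−11:00), 08:00 UTC − 11h = 21:00 Joride District standard time (rolling into the previous day, 14 September 2022).
Daylight saving runs 18 September 2022 – 16 April 2023; the standard-time date in Joride District, September 14, 2022, is outside that window, so Joride District is on standard time at UTC−11:00.
08:00 UTC − 11h = 21:00 Joride District (rolling into the previous day, 14 September 2022).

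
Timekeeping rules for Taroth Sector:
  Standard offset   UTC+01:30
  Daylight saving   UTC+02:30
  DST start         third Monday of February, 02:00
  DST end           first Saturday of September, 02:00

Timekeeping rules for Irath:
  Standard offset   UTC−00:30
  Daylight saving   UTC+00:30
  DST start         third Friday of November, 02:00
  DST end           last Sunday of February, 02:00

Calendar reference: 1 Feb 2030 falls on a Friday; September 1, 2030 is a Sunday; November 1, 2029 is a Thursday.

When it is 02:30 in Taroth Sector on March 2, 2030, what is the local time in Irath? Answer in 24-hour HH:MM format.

1 February 2030 is a Friday, so the first Monday is February 4 and the third is February 18.
1 September 2030 is a Sunday, so the first Saturday is September 7.
March 2, 2030 lies within the daylight-saving period (18 February – 7 September), so Taroth Sector is on daylight time, UTC+02:30.
02:30 Taroth Sector − 2h30m = 00:00 UTC.
1 November 2029 is a Thursday, so the first Friday is November 2 and the third is November 16.
1 February 2030 is a Friday, so Sundays fall on 3, 10, 17, 24; the last is February 24.
At the standard offset (UTC−00:30), 00:00 UTC − 0h30m = 23:30 Irath standard time (rolling into the previous day, 1 March 2030).
The standard-time date in Irath, March 1, 2030, is outside the daylight-saving period (16 November 2029 – 24 February 2030), so Irath is on standard time, UTC−00:30.
00:00 UTC − 0h30m = 23:30 Irath (rolling into the previous day, 1 March 2030).

23:30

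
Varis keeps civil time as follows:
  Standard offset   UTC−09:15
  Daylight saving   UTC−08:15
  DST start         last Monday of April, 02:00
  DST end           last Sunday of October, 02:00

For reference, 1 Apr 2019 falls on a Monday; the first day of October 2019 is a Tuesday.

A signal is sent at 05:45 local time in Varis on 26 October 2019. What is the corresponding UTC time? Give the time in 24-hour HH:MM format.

14:00

1 April 2019 is a Monday, so Mondays fall on 1, 8, 15, 22, 29; the last is April 29.
1 October 2019 is a Tuesday, so Sundays fall on 6, 13, 20, 27; the last is October 27.
26 October 2019 lies within the daylight-saving period (29 April – 27 October), so Varis is on daylight time, UTC−08:15.
05:45 local + 8h15m = 14:00 UTC.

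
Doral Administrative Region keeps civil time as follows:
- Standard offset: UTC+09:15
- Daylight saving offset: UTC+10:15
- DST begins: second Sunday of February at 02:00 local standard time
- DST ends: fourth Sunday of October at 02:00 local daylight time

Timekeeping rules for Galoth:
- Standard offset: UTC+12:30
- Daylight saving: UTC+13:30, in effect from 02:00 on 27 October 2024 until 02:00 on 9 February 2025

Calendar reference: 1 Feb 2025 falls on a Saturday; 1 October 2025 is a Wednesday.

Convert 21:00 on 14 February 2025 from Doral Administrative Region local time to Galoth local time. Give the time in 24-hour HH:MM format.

1 February 2025 is a Saturday, so the first Sunday is February 2 and the second is February 9.
1 October 2025 is a Wednesday, so the first Sunday is October 5 and the fourth is October 26.
Daylight saving runs 9 February – 26 October; 14 February 2025 is inside that window, so Doral Administrative Region is at UTC+10:15.
21:00 Doral Administrative Region − 10h15m = 10:45 UTC.
At the standard offset (UTC+12:30), 10:45 UTC + 12h30m = 23:15 Galoth standard time.
Daylight saving runs 27 October 2024 – 9 February 2025; the standard-time date in Galoth, 14 February 2025, is outside that window, so Galoth is on standard time at UTC+12:30.
10:45 UTC + 12h30m = 23:15 Galoth.

23:15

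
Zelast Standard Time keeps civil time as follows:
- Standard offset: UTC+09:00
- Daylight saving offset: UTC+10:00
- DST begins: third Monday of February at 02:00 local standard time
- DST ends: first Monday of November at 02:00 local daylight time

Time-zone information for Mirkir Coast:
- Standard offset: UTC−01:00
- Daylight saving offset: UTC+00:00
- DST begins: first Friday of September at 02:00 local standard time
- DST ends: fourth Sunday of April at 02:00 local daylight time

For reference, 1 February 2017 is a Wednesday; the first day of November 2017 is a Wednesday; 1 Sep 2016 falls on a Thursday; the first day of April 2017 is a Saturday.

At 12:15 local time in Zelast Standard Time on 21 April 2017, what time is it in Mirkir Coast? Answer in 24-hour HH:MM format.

02:15

1 February 2017 is a Wednesday, so the first Monday is February 6 and the third is February 20.
1 November 2017 is a Wednesday, so the first Monday is November 6.
21 April 2017 falls between 20 February and 6 November, so daylight saving is in effect and Zelast Standard Time is at UTC+10:00.
12:15 Zelast Standard Time − 10h = 02:15 UTC.
1 September 2016 is a Thursday, so the first Friday is September 2.
1 April 2017 is a Saturday, so the first Sunday is April 2 and the fourth is April 23.
At the standard offset (UTC−01:00), 02:15 UTC − 1h = 01:15 Mirkir Coast standard time.
The standard-time date in Mirkir Coast, 21 April 2017, falls between 2 September 2016 and 23 April 2017, so daylight saving is in effect and Mirkir Coast is at UTC+00:00.
02:15 UTC + 0h = 02:15 Mirkir Coast.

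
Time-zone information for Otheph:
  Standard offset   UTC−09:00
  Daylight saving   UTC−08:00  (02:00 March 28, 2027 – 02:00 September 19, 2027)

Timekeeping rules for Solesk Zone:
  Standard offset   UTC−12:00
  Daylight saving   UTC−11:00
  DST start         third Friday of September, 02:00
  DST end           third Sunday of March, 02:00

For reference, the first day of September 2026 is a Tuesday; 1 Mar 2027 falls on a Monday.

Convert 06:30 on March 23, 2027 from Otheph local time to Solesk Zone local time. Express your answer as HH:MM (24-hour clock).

03:30

March 23, 2027 does not fall between 28 March and 19 September, so daylight saving is not in effect and Otheph is at UTC−09:00.
06:30 Otheph + 9h = 15:30 UTC.
1 September 2026 is a Tuesday, so the first Friday is September 4 and the third is September 18.
1 March 2027 is a Monday, so the first Sunday is March 7 and the third is March 21.
At the standard offset (UTC−12:00), 15:30 UTC − 12h = 03:30 Solesk Zone standard time.
The standard-time date in Solesk Zone, March 23, 2027, is outside the daylight-saving period (18 September 2026 – 21 March 2027), so Solesk Zone is on standard time, UTC−12:00.
15:30 UTC − 12h = 03:30 Solesk Zone.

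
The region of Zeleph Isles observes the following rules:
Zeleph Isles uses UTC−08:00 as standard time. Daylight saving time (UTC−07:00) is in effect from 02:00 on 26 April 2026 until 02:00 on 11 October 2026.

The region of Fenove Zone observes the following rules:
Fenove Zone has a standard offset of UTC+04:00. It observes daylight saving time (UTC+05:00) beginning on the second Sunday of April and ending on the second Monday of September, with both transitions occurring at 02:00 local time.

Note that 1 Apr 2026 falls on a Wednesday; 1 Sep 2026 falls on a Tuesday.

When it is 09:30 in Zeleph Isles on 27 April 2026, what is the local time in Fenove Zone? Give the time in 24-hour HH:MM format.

27 April 2026 lies within the daylight-saving period (26 April – 11 October), so Zeleph Isles is on daylight time, UTC−07:00.
09:30 Zeleph Isles + 7h = 16:30 UTC.
1 April 2026 is a Wednesday, so the first Sunday is April 5 and the second is April 12.
1 September 2026 is a Tuesday, so the first Monday is September 7 and the second is September 14.
At the standard offset (UTC+04:00), 16:30 UTC + 4h = 20:30 Fenove Zone standard time.
The standard-time date in Fenove Zone, 27 April 2026, falls between 12 April and 14 September, so daylight saving is in effect and Fenove Zone is at UTC+05:00.
16:30 UTC + 5h = 21:30 Fenove Zone.

21:30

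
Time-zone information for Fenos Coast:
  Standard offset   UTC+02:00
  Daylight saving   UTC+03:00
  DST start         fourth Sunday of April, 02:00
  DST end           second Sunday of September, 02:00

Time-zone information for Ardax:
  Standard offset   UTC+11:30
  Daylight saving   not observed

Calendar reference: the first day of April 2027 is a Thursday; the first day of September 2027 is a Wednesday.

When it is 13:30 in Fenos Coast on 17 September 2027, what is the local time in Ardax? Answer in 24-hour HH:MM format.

1 April 2027 is a Thursday, so the first Sunday is April 4 and the fourth is April 25.
1 September 2027 is a Wednesday, so the first Sunday is September 5 and the second is September 12.
17 September 2027 does not fall between 25 April and 12 September, so daylight saving is not in effect and Fenos Coast is at UTC+02:00.
13:30 Fenos Coast − 2h = 11:30 UTC.
Ardax stays on UTC+11:30 all year.
11:30 UTC + 11h30m = 23:00 Ardax.

23:00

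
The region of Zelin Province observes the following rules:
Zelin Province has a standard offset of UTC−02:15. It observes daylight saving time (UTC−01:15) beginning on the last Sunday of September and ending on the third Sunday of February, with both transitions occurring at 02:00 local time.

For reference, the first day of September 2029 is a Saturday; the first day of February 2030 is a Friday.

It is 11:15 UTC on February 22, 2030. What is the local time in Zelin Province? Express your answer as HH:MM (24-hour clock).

1 September 2029 is a Saturday, so Sundays fall on 2, 9, 16, 23, 30; the last is September 30.
1 February 2030 is a Friday, so the first Sunday is February 3 and the third is February 17.
At the standard offset (UTC−02:15), 11:15 UTC − 2h15m = 09:00 Zelin Province standard time.
Daylight saving runs 30 September 2029 – 17 February 2030; the standard-time date in Zelin Province, February 22, 2030, is outside that window, so Zelin Province is on standard time at UTC−02:15.
11:15 UTC − 2h15m = 09:00 local.

09:00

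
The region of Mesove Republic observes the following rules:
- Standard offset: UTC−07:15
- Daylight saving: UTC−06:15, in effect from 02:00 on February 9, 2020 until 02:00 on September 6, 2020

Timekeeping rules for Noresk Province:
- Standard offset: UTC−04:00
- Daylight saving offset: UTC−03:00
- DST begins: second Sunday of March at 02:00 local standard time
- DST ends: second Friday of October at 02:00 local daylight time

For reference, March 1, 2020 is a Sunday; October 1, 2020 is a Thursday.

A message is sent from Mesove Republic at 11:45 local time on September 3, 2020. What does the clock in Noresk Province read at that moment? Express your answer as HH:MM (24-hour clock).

15:00

September 3, 2020 lies within the daylight-saving period (9 February – 6 September), so Mesove Republic is on daylight time, UTC−06:15.
11:45 Mesove Republic + 6h15m = 18:00 UTC.
1 March 2020 is a Sunday, so the first Sunday is March 1 and the second is March 8.
1 October 2020 is a Thursday, so the first Friday is October 2 and the second is October 9.
At the standard offset (UTC−04:00), 18:00 UTC − 4h = 14:00 Noresk Province standard time.
The standard-time date in Noresk Province, September 3, 2020, lies within the daylight-saving period (8 March – 9 October), so Noresk Province is on daylight time, UTC−03:00.
18:00 UTC − 3h = 15:00 Noresk Province.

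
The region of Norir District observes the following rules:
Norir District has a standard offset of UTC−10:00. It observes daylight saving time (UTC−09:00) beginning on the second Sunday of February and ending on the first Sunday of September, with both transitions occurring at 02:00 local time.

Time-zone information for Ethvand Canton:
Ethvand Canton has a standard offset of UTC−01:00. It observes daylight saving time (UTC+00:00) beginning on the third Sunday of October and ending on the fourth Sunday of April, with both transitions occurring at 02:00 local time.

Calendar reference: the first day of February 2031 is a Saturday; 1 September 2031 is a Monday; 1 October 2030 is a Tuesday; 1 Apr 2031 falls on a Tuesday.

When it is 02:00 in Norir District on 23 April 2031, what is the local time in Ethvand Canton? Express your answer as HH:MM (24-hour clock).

1 February 2031 is a Saturday, so the first Sunday is February 2 and the second is February 9.
1 September 2031 is a Monday, so the first Sunday is September 7.
Daylight saving runs 9 February – 7 September; 23 April 2031 is inside that window, so Norir District is at UTC−09:00.
02:00 Norir District + 9h = 11:00 UTC.
1 October 2030 is a Tuesday, so the first Sunday is October 6 and the third is October 20.
1 April 2031 is a Tuesday, so the first Sunday is April 6 and the fourth is April 27.
At the standard offset (UTC−01:00), 11:00 UTC − 1h = 10:00 Ethvand Canton standard time.
The standard-time date in Ethvand Canton, 23 April 2031, falls between 20 October 2030 and 27 April 2031, so daylight saving is in effect and Ethvand Canton is at UTC+00:00.
11:00 UTC + 0h = 11:00 Ethvand Canton.

11:00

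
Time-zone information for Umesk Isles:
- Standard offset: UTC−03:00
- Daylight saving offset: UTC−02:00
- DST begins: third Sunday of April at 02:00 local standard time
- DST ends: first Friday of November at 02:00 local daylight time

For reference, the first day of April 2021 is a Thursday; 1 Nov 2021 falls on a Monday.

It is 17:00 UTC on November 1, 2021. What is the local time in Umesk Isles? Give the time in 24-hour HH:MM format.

1 April 2021 is a Thursday, so the first Sunday is April 4 and the third is April 18.
1 November 2021 is a Monday, so the first Friday is November 5.
At the standard offset (UTC−03:00), 17:00 UTC − 3h = 14:00 Umesk Isles standard time.
The standard-time date in Umesk Isles, November 1, 2021, lies within the daylight-saving period (18 April – 5 November), so Umesk Isles is on daylight time, UTC−02:00.
17:00 UTC − 2h = 15:00 local.

15:00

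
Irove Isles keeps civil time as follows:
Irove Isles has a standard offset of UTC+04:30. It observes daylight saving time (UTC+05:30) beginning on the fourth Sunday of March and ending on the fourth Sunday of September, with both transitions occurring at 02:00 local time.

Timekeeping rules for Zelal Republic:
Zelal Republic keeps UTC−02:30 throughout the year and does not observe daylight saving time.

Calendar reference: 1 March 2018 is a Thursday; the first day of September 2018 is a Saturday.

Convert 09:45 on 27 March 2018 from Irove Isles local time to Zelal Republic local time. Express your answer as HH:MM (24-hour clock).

1 March 2018 is a Thursday, so the first Sunday is March 4 and the fourth is March 25.
1 September 2018 is a Saturday, so the first Sunday is September 2 and the fourth is September 23.
Daylight saving runs 25 March – 23 September; 27 March 2018 is inside that window, so Irove Isles is at UTC+05:30.
09:45 Irove Isles − 5h30m = 04:15 UTC.
Zelal Republic stays on UTC−02:30 all year.
04:15 UTC − 2h30m = 01:45 Zelal Republic.

01:45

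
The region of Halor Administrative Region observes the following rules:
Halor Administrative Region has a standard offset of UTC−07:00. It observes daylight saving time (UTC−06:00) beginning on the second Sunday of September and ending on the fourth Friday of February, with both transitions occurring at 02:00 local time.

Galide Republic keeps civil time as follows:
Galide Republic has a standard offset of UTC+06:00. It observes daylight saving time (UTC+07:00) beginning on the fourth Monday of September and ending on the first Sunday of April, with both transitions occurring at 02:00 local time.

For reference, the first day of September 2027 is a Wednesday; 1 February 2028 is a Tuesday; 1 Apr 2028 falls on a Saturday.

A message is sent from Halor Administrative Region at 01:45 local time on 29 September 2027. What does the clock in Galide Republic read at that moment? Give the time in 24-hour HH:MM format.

1 September 2027 is a Wednesday, so the first Sunday is September 5 and the second is September 12.
1 February 2028 is a Tuesday, so the first Friday is February 4 and the fourth is February 25.
Daylight saving runs 12 September 2027 – 25 February 2028; 29 September 2027 is inside that window, so Halor Administrative Region is at UTC−06:00.
01:45 Halor Administrative Region + 6h = 07:45 UTC.
1 September 2027 is a Wednesday, so the first Monday is September 6 and the fourth is September 27.
1 April 2028 is a Saturday, so the first Sunday is April 2.
At the standard offset (UTC+06:00), 07:45 UTC + 6h = 13:45 Galide Republic standard time.
The standard-time date in Galide Republic, 29 September 2027, lies within the daylight-saving period (27 September 2027 – 2 April 2028), so Galide Republic is on daylight time, UTC+07:00.
07:45 UTC + 7h = 14:45 Galide Republic.

14:45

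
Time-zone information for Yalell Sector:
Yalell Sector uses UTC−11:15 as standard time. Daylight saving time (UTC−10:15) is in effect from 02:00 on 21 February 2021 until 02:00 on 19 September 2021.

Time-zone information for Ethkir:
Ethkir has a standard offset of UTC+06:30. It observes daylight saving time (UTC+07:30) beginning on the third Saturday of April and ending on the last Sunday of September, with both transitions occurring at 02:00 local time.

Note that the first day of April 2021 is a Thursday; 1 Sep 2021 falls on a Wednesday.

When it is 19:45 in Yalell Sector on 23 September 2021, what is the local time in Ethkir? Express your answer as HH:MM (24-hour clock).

14:30

Daylight saving runs 21 February – 19 September; 23 September 2021 is outside that window, so Yalell Sector is on standard time at UTC−11:15.
19:45 Yalell Sector + 11h15m = 07:00 UTC (rolling into the next day, 24 September 2021).
1 April 2021 is a Thursday, so the first Saturday is April 3 and the third is April 17.
1 September 2021 is a Wednesday, so Sundays fall on 5, 12, 19, 26; the last is September 26.
At the standard offset (UTC+06:30), 07:00 UTC + 6h30m = 13:30 Ethkir standard time.
Daylight saving runs 17 April – 26 September; the standard-time date in Ethkir, 24 September 2021, is inside that window, so Ethkir is at UTC+07:30.
07:00 UTC + 7h30m = 14:30 Ethkir.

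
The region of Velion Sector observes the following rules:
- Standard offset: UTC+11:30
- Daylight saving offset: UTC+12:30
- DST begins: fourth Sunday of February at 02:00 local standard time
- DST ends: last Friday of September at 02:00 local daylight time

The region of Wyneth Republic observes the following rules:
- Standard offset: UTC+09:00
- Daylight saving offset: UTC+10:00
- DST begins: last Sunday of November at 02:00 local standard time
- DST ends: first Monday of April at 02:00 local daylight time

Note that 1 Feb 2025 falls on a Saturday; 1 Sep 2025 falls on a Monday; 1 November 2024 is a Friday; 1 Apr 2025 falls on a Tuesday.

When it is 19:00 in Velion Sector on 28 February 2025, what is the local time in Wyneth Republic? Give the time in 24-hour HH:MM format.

16:30

1 February 2025 is a Saturday, so the first Sunday is February 2 and the fourth is February 23.
1 September 2025 is a Monday, so Fridays fall on 5, 12, 19, 26; the last is September 26.
28 February 2025 lies within the daylight-saving period (23 February – 26 September), so Velion Sector is on daylight time, UTC+12:30.
19:00 Velion Sector − 12h30m = 06:30 UTC.
1 November 2024 is a Friday, so Sundays fall on 3, 10, 17, 24; the last is November 24.
1 April 2025 is a Tuesday, so the first Monday is April 7.
At the standard offset (UTC+09:00), 06:30 UTC + 9h = 15:30 Wyneth Republic standard time.
The standard-time date in Wyneth Republic, 28 February 2025, lies within the daylight-saving period (24 November 2024 – 7 April 2025), so Wyneth Republic is on daylight time, UTC+10:00.
06:30 UTC + 10h = 16:30 Wyneth Republic.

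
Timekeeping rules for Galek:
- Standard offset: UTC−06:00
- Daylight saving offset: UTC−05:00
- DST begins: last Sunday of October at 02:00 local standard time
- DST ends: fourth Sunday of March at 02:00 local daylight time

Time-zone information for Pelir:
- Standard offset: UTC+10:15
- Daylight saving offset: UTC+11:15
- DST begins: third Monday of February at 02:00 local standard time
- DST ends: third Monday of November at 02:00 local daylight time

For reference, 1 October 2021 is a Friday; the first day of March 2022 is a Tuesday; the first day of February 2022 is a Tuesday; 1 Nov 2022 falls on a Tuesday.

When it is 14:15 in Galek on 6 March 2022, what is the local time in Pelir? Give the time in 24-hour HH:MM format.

06:30

1 October 2021 is a Friday, so Sundays fall on 3, 10, 17, 24, 31; the last is October 31.
1 March 2022 is a Tuesday, so the first Sunday is March 6 and the fourth is March 27.
Daylight saving runs 31 October 2021 – 27 March 2022; 6 March 2022 is inside that window, so Galek is at UTC−05:00.
14:15 Galek + 5h = 19:15 UTC.
1 February 2022 is a Tuesday, so the first Monday is February 7 and the third is February 21.
1 November 2022 is a Tuesday, so the first Monday is November 7 and the third is November 21.
At the standard offset (UTC+10:15), 19:15 UTC + 10h15m = 05:30 Pelir standard time (rolling into the next day, 7 March 2022).
The standard-time date in Pelir, 7 March 2022, falls between 21 February and 21 November, so daylight saving is in effect and Pelir is at UTC+11:15.
19:15 UTC + 11h15m = 06:30 Pelir (rolling into the next day, 7 March 2022).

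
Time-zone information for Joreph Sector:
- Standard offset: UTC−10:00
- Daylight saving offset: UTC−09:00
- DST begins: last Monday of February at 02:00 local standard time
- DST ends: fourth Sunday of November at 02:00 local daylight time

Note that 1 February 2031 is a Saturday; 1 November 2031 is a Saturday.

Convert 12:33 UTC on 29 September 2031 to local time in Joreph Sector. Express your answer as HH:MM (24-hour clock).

03:33

1 February 2031 is a Saturday, so Mondays fall on 3, 10, 17, 24; the last is February 24.
1 November 2031 is a Saturday, so the first Sunday is November 2 and the fourth is November 23.
At the standard offset (UTC−10:00), 12:33 UTC − 10h = 02:33 Joreph Sector standard time.
Daylight saving runs 24 February – 23 November; the standard-time date in Joreph Sector, 29 September 2031, is inside that window, so Joreph Sector is at UTC−09:00.
12:33 UTC − 9h = 03:33 local.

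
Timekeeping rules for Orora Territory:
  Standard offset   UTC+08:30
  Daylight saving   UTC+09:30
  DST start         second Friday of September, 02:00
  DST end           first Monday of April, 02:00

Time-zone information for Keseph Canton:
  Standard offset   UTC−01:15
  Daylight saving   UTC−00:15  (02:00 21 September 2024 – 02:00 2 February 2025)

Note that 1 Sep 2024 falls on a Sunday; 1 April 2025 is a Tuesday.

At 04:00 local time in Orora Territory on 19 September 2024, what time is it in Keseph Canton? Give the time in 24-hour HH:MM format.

17:15

1 September 2024 is a Sunday, so the first Friday is September 6 and the second is September 13.
1 April 2025 is a Tuesday, so the first Monday is April 7.
19 September 2024 lies within the daylight-saving period (13 September 2024 – 7 April 2025), so Orora Territory is on daylight time, UTC+09:30.
04:00 Orora Territory − 9h30m = 18:30 UTC (rolling into the previous day, 18 September 2024).
At the standard offset (UTC−01:15), 18:30 UTC − 1h15m = 17:15 Keseph Canton standard time.
The standard-time date in Keseph Canton, 18 September 2024, is outside the daylight-saving period (21 September 2024 – 2 February 2025), so Keseph Canton is on standard time, UTC−01:15.
18:30 UTC − 1h15m = 17:15 Keseph Canton.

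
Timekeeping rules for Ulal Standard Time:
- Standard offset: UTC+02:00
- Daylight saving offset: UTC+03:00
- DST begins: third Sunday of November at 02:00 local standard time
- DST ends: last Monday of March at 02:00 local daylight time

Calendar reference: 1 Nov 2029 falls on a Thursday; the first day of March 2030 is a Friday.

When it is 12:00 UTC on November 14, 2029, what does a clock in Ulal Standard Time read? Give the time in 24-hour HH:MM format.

14:00

1 November 2029 is a Thursday, so the first Sunday is November 4 and the third is November 18.
1 March 2030 is a Friday, so Mondays fall on 4, 11, 18, 25; the last is March 25.
At the standard offset (UTC+02:00), 12:00 UTC + 2h = 14:00 Ulal Standard Time standard time.
Daylight saving runs 18 November 2029 – 25 March 2030; the standard-time date in Ulal Standard Time, November 14, 2029, is outside that window, so Ulal Standard Time is on standard time at UTC+02:00.
12:00 UTC + 2h = 14:00 local.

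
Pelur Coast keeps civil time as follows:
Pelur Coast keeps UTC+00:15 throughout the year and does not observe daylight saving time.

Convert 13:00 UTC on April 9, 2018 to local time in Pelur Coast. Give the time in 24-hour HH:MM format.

13:15

Pelur Coast has no daylight saving, so its offset is UTC+00:15 year-round.
13:00 UTC + 0h15m = 13:15 local.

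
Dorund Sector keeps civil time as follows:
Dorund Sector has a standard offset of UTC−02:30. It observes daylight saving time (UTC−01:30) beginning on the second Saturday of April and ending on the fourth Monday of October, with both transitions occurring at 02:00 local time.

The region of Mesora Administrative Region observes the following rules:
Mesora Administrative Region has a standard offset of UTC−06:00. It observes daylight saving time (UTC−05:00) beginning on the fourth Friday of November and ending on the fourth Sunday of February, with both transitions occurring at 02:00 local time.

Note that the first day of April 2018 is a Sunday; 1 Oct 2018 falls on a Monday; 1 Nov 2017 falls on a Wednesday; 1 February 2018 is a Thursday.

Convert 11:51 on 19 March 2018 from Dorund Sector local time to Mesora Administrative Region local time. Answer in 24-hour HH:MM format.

08:21

1 April 2018 is a Sunday, so the first Saturday is April 7 and the second is April 14.
1 October 2018 is a Monday, so the first Monday is October 1 and the fourth is October 22.
19 March 2018 is outside the daylight-saving period (14 April – 22 October), so Dorund Sector is on standard time, UTC−02:30.
11:51 Dorund Sector + 2h30m = 14:21 UTC.
1 November 2017 is a Wednesday, so the first Friday is November 3 and the fourth is November 24.
1 February 2018 is a Thursday, so the first Sunday is February 4 and the fourth is February 25.
At the standard offset (UTC−06:00), 14:21 UTC − 6h = 08:21 Mesora Administrative Region standard time.
The standard-time date in Mesora Administrative Region, 19 March 2018, does not fall between 24 November 2017 and 25 February 2018, so daylight saving is not in effect and Mesora Administrative Region is at UTC−06:00.
14:21 UTC − 6h = 08:21 Mesora Administrative Region.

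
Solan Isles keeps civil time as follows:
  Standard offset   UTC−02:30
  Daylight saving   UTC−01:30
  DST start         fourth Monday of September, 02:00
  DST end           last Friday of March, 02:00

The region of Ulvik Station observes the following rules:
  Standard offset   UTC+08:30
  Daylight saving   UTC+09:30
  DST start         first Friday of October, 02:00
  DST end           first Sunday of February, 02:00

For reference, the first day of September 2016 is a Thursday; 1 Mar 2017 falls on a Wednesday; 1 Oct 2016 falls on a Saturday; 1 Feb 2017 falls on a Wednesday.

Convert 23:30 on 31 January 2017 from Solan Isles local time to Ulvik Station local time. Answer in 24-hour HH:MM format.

10:30

1 September 2016 is a Thursday, so the first Monday is September 5 and the fourth is September 26.
1 March 2017 is a Wednesday, so Fridays fall on 3, 10, 17, 24, 31; the last is March 31.
31 January 2017 lies within the daylight-saving period (26 September 2016 – 31 March 2017), so Solan Isles is on daylight time, UTC−01:30.
23:30 Solan Isles + 1h30m = 01:00 UTC (rolling into the next day, 1 February 2017).
1 October 2016 is a Saturday, so the first Friday is October 7.
1 February 2017 is a Wednesday, so the first Sunday is February 5.
At the standard offset (UTC+08:30), 01:00 UTC + 8h30m = 09:30 Ulvik Station standard time.
Daylight saving runs 7 October 2016 – 5 February 2017; the standard-time date in Ulvik Station, 1 February 2017, is inside that window, so Ulvik Station is at UTC+09:30.
01:00 UTC + 9h30m = 10:30 Ulvik Station.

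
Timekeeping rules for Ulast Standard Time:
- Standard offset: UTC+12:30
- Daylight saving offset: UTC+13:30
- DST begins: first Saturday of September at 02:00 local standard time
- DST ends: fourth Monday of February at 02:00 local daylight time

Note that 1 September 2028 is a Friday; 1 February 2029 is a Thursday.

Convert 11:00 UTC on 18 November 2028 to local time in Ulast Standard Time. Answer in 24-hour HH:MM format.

00:30

1 September 2028 is a Friday, so the first Saturday is September 2.
1 February 2029 is a Thursday, so the first Monday is February 5 and the fourth is February 26.
At the standard offset (UTC+12:30), 11:00 UTC + 12h30m = 23:30 Ulast Standard Time standard time.
Daylight saving runs 2 September 2028 – 26 February 2029; the standard-time date in Ulast Standard Time, 18 November 2028, is inside that window, so Ulast Standard Time is at UTC+13:30.
11:00 UTC + 13h30m = 00:30 local (rolling into the next day, 19 November 2028).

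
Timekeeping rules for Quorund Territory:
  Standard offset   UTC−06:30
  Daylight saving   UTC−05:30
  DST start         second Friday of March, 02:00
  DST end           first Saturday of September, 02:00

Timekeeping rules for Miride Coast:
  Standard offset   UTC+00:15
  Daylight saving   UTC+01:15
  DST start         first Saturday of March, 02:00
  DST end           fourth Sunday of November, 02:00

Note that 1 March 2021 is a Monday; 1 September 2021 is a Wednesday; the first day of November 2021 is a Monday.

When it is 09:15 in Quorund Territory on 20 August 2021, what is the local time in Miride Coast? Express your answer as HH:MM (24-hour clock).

1 March 2021 is a Monday, so the first Friday is March 5 and the second is March 12.
1 September 2021 is a Wednesday, so the first Saturday is September 4.
20 August 2021 falls between 12 March and 4 September, so daylight saving is in effect and Quorund Territory is at UTC−05:30.
09:15 Quorund Territory + 5h30m = 14:45 UTC.
1 March 2021 is a Monday, so the first Saturday is March 6.
1 November 2021 is a Monday, so the first Sunday is November 7 and the fourth is November 28.
At the standard offset (UTC+00:15), 14:45 UTC + 0h15m = 15:00 Miride Coast standard time.
The standard-time date in Miride Coast, 20 August 2021, falls between 6 March and 28 November, so daylight saving is in effect and Miride Coast is at UTC+01:15.
14:45 UTC + 1h15m = 16:00 Miride Coast.

16:00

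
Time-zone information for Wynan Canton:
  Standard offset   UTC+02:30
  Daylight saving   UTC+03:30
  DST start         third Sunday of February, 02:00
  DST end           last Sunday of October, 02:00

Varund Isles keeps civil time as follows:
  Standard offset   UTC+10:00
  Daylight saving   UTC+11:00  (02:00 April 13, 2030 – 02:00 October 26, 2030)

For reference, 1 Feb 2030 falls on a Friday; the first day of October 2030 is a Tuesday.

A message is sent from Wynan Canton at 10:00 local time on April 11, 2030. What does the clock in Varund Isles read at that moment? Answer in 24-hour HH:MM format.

1 February 2030 is a Friday, so the first Sunday is February 3 and the third is February 17.
1 October 2030 is a Tuesday, so Sundays fall on 6, 13, 20, 27; the last is October 27.
Daylight saving runs 17 February – 27 October; April 11, 2030 is inside that window, so Wynan Canton is at UTC+03:30.
10:00 Wynan Canton − 3h30m = 06:30 UTC.
At the standard offset (UTC+10:00), 06:30 UTC + 10h = 16:30 Varund Isles standard time.
Daylight saving runs 13 April – 26 October; the standard-time date in Varund Isles, April 11, 2030, is outside that window, so Varund Isles is on standard time at UTC+10:00.
06:30 UTC + 10h = 16:30 Varund Isles.

16:30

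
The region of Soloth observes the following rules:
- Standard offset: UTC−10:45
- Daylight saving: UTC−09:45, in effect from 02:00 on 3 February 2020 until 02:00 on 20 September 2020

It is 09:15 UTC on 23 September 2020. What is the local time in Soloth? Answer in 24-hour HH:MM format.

At the standard offset (UTC−10:45), 09:15 UTC − 10h45m = 22:30 Soloth standard time (rolling into the previous day, 22 September 2020).
The standard-time date in Soloth, 22 September 2020, is outside the daylight-saving period (3 February – 20 September), so Soloth is on standard time, UTC−10:45.
09:15 UTC − 10h45m = 22:30 local (rolling into the previous day, 22 September 2020).

22:30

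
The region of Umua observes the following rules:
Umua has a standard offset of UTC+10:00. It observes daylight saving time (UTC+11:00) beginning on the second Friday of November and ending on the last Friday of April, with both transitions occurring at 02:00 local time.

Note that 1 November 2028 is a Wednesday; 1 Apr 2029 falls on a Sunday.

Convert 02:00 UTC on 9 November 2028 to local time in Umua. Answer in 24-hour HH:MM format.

12:00

1 November 2028 is a Wednesday, so the first Friday is November 3 and the second is November 10.
1 April 2029 is a Sunday, so Fridays fall on 6, 13, 20, 27; the last is April 27.
At the standard offset (UTC+10:00), 02:00 UTC + 10h = 12:00 Umua standard time.
The standard-time date in Umua, 9 November 2028, is outside the daylight-saving period (10 November 2028 – 27 April 2029), so Umua is on standard time, UTC+10:00.
02:00 UTC + 10h = 12:00 local.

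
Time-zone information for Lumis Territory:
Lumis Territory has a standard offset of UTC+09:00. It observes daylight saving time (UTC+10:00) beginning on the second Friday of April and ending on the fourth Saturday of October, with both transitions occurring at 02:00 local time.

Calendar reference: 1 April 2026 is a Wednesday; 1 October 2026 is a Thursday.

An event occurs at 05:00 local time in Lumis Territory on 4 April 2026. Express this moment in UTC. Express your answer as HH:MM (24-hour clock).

20:00

1 April 2026 is a Wednesday, so the first Friday is April 3 and the second is April 10.
1 October 2026 is a Thursday, so the first Saturday is October 3 and the fourth is October 24.
Daylight saving runs 10 April – 24 October; 4 April 2026 is outside that window, so Lumis Territory is on standard time at UTC+09:00.
05:00 local − 9h = 20:00 UTC (rolling into the previous day, 3 April 2026).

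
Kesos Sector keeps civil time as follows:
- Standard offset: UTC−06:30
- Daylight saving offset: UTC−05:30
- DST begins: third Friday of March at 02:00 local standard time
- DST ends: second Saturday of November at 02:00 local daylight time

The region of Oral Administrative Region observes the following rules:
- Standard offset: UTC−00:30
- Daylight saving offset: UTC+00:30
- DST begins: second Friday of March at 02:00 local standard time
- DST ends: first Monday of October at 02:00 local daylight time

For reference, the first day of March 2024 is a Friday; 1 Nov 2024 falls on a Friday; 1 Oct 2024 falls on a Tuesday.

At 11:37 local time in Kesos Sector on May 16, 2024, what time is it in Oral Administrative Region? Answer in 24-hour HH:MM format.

1 March 2024 is a Friday, so the first Friday is March 1 and the third is March 15.
1 November 2024 is a Friday, so the first Saturday is November 2 and the second is November 9.
May 16, 2024 falls between 15 March and 9 November, so daylight saving is in effect and Kesos Sector is at UTC−05:30.
11:37 Kesos Sector + 5h30m = 17:07 UTC.
1 March 2024 is a Friday, so the first Friday is March 1 and the second is March 8.
1 October 2024 is a Tuesday, so the first Monday is October 7.
At the standard offset (UTC−00:30), 17:07 UTC − 0h30m = 16:37 Oral Administrative Region standard time.
The standard-time date in Oral Administrative Region, May 16, 2024, falls between 8 March and 7 October, so daylight saving is in effect and Oral Administrative Region is at UTC+00:30.
17:07 UTC + 0h30m = 17:37 Oral Administrative Region.

17:37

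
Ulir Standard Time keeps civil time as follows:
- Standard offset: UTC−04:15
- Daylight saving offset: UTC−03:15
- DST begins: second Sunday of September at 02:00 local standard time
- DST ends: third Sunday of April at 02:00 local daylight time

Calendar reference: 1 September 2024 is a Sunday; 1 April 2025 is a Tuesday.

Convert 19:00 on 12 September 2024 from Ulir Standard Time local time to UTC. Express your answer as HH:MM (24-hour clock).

22:15

1 September 2024 is a Sunday, so the first Sunday is September 1 and the second is September 8.
1 April 2025 is a Tuesday, so the first Sunday is April 6 and the third is April 20.
12 September 2024 lies within the daylight-saving period (8 September 2024 – 20 April 2025), so Ulir Standard Time is on daylight time, UTC−03:15.
19:00 local + 3h15m = 22:15 UTC.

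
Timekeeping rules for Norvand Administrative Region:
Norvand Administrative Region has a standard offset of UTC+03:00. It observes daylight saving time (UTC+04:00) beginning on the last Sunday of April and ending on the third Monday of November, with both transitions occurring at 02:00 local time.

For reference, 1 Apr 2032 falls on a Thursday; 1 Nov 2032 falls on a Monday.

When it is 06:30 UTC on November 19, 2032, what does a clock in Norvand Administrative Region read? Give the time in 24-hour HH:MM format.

09:30

1 April 2032 is a Thursday, so Sundays fall on 4, 11, 18, 25; the last is April 25.
1 November 2032 is a Monday, so the first Monday is November 1 and the third is November 15.
At the standard offset (UTC+03:00), 06:30 UTC + 3h = 09:30 Norvand Administrative Region standard time.
The standard-time date in Norvand Administrative Region, November 19, 2032, is outside the daylight-saving period (25 April – 15 November), so Norvand Administrative Region is on standard time, UTC+03:00.
06:30 UTC + 3h = 09:30 local.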